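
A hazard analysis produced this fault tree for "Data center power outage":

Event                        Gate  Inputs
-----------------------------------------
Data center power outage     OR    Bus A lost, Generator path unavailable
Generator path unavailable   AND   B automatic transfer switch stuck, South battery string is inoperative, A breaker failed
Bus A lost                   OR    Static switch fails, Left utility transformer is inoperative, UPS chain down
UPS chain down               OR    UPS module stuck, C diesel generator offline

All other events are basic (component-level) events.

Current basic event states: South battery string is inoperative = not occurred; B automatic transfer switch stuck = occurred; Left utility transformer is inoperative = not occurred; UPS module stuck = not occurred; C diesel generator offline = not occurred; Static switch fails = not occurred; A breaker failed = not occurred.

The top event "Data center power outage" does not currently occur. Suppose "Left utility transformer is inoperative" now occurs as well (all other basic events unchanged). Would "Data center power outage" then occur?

Yes

Counterfactual: set "Left utility transformer is inoperative" to occurred.
UPS chain down [OR]: UPS module stuck=not, C diesel generator offline=not → no input occurs → does not occur.
Bus A lost [OR]: Static switch fails=not, Left utility transformer is inoperative=occurs, UPS chain down=not → at least one input occurs → occurs.
Generator path unavailable [AND]: B automatic transfer switch stuck=occurs, South battery string is inoperative=not, A breaker failed=not → not all inputs occur → does not occur.
Data center power outage [OR]: Bus A lost=occurs, Generator path unavailable=not → at least one input occurs → occurs.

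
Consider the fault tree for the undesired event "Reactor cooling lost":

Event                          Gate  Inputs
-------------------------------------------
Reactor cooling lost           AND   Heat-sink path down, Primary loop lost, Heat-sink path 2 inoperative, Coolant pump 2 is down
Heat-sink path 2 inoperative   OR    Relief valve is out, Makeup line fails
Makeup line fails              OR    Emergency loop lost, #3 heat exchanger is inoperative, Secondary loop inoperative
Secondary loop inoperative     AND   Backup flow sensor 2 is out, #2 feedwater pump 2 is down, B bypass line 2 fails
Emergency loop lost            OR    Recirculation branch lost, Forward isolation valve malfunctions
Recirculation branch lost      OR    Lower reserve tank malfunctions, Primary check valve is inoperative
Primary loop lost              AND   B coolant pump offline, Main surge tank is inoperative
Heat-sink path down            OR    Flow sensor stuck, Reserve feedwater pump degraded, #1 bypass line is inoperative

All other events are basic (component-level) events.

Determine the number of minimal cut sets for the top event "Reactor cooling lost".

18

Heat-sink path down [OR]: union of children's cut sets → 3 cut set(s).
Primary loop lost [AND]: one cut set from each child combined → 1 × 1 = 1 cut set(s).
Recirculation branch lost [OR]: union of children's cut sets → 2 cut set(s).
Emergency loop lost [OR]: union of children's cut sets → 3 cut set(s).
Secondary loop inoperative [AND]: one cut set from each child combined → 1 × 1 × 1 = 1 cut set(s).
Makeup line fails [OR]: union of children's cut sets → 5 cut set(s).
Heat-sink path 2 inoperative [OR]: union of children's cut sets → 6 cut set(s).
Reactor cooling lost [AND]: one cut set from each child combined → 3 × 1 × 6 × 1 = 18 cut set(s).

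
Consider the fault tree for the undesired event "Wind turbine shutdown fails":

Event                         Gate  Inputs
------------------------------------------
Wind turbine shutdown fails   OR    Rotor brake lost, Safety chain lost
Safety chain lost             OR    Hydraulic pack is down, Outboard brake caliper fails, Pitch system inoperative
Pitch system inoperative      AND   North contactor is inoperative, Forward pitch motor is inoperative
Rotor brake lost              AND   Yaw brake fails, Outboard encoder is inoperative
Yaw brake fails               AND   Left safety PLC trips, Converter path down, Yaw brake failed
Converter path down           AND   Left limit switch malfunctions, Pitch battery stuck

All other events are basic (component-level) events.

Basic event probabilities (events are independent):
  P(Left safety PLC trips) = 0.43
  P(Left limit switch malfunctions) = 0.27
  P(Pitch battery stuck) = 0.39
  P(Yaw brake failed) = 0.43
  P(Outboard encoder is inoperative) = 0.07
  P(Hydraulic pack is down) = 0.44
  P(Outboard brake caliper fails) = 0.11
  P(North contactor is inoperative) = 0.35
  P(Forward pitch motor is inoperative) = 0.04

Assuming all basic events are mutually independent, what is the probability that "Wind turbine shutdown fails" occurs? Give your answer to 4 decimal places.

P(Converter path down) [AND] = 0.27 × 0.39 = 0.105300
P(Yaw brake fails) [AND] = 0.43 × 0.105300 × 0.43 = 0.019470
P(Rotor brake lost) [AND] = 0.019470 × 0.07 = 0.001363
P(Pitch system inoperative) [AND] = 0.35 × 0.04 = 0.014000
P(Safety chain lost) [OR] = 1 − (1−0.44) × (1−0.11) × (1−0.014000) = 0.508578
P(Wind turbine shutdown fails) [OR] = 1 − (1−0.001363) × (1−0.508578) = 0.509248
Rounded to 4 decimal places: P(Wind turbine shutdown fails) ≈ 0.5092.

0.5092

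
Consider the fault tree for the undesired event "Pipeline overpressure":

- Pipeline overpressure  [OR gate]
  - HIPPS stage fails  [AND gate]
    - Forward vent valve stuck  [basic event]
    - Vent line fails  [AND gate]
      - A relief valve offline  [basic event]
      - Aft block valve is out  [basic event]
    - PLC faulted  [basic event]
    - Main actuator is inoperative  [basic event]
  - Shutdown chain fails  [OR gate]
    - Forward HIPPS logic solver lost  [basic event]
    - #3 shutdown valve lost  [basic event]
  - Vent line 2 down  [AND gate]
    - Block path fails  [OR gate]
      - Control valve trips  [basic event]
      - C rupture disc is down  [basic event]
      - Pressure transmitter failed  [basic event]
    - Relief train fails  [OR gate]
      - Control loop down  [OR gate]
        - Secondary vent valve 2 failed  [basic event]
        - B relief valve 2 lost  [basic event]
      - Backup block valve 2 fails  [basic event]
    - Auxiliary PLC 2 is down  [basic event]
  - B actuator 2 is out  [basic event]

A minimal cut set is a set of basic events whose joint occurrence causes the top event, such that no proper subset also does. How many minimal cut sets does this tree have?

13

Vent line fails [AND]: one cut set from each child combined → 1 × 1 = 1 cut set(s).
HIPPS stage fails [AND]: one cut set from each child combined → 1 × 1 × 1 × 1 = 1 cut set(s).
Shutdown chain fails [OR]: union of children's cut sets → 2 cut set(s).
Block path fails [OR]: union of children's cut sets → 3 cut set(s).
Control loop down [OR]: union of children's cut sets → 2 cut set(s).
Relief train fails [OR]: union of children's cut sets → 3 cut set(s).
Vent line 2 down [AND]: one cut set from each child combined → 3 × 3 × 1 = 9 cut set(s).
Pipeline overpressure [OR]: union of children's cut sets → 13 cut set(s).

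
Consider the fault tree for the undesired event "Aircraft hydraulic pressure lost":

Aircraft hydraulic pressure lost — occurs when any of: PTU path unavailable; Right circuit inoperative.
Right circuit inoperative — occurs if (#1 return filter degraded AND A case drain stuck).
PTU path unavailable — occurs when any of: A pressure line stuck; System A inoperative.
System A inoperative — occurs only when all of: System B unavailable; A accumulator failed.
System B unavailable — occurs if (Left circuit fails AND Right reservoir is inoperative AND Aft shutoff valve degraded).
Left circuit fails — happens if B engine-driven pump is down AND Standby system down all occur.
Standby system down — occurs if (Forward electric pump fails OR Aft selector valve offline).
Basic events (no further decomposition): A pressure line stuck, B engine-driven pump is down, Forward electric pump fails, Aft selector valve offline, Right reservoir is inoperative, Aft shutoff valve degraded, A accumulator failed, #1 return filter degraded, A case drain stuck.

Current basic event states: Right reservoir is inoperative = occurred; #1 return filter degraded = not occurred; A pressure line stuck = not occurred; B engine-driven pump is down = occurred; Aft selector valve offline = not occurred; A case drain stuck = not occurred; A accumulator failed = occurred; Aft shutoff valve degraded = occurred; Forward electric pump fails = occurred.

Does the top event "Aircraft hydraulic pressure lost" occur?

Yes

Standby system down [OR]: Forward electric pump fails=occurs, Aft selector valve offline=not → at least one input occurs → occurs.
Left circuit fails [AND]: B engine-driven pump is down=occurs, Standby system down=occurs → all inputs occur → occurs.
System B unavailable [AND]: Left circuit fails=occurs, Right reservoir is inoperative=occurs, Aft shutoff valve degraded=occurs → all inputs occur → occurs.
System A inoperative [AND]: System B unavailable=occurs, A accumulator failed=occurs → all inputs occur → occurs.
PTU path unavailable [OR]: A pressure line stuck=not, System A inoperative=occurs → at least one input occurs → occurs.
Right circuit inoperative [AND]: #1 return filter degraded=not, A case drain stuck=not → not all inputs occur → does not occur.
Aircraft hydraulic pressure lost [OR]: PTU path unavailable=occurs, Right circuit inoperative=not → at least one input occurs → occurs.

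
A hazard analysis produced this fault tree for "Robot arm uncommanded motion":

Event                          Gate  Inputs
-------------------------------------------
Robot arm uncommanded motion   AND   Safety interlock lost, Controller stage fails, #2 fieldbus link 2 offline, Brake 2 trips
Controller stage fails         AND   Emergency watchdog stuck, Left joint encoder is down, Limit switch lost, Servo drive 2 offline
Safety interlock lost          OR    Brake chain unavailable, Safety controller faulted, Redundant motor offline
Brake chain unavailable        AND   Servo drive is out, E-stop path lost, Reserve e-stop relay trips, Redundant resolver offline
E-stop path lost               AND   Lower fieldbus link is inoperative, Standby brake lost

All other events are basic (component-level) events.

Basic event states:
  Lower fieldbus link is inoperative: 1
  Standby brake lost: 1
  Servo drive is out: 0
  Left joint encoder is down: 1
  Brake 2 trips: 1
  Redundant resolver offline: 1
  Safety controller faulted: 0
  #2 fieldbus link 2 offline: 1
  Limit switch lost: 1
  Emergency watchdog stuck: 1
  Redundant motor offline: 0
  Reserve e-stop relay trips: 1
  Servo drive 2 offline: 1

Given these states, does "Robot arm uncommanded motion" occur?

E-stop path lost [AND]: Lower fieldbus link is inoperative=occurs, Standby brake lost=occurs → all inputs occur → occurs.
Brake chain unavailable [AND]: Servo drive is out=not, E-stop path lost=occurs, Reserve e-stop relay trips=occurs, Redundant resolver offline=occurs → not all inputs occur → does not occur.
Safety interlock lost [OR]: Brake chain unavailable=not, Safety controller faulted=not, Redundant motor offline=not → no input occurs → does not occur.
Controller stage fails [AND]: Emergency watchdog stuck=occurs, Left joint encoder is down=occurs, Limit switch lost=occurs, Servo drive 2 offline=occurs → all inputs occur → occurs.
Robot arm uncommanded motion [AND]: Safety interlock lost=not, Controller stage fails=occurs, #2 fieldbus link 2 offline=occurs, Brake 2 trips=occurs → not all inputs occur → does not occur.

No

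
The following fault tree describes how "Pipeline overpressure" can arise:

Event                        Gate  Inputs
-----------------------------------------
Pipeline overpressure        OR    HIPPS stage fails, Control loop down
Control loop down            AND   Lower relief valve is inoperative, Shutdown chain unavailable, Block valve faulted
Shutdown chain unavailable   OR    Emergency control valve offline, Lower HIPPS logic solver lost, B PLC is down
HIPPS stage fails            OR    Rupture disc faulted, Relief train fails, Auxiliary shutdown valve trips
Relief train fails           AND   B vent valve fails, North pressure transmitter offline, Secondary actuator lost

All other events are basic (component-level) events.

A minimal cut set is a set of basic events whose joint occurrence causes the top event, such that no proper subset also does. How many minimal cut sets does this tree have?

Relief train fails [AND]: one cut set from each child combined → 1 × 1 × 1 = 1 cut set(s).
HIPPS stage fails [OR]: union of children's cut sets → 3 cut set(s).
Shutdown chain unavailable [OR]: union of children's cut sets → 3 cut set(s).
Control loop down [AND]: one cut set from each child combined → 1 × 3 × 1 = 3 cut set(s).
Pipeline overpressure [OR]: union of children's cut sets → 6 cut set(s).
Minimal cut sets: {Rupture disc faulted}; {B vent valve fails, North pressure transmitter offline, Secondary actuator lost}; {Auxiliary shutdown valve trips}; {Block valve faulted, Emergency control valve offline, Lower relief valve is inoperative}; {Block valve faulted, Lower HIPPS logic solver lost, Lower relief valve is inoperative}; {B PLC is down, Block valve faulted, Lower relief valve is inoperative}.

6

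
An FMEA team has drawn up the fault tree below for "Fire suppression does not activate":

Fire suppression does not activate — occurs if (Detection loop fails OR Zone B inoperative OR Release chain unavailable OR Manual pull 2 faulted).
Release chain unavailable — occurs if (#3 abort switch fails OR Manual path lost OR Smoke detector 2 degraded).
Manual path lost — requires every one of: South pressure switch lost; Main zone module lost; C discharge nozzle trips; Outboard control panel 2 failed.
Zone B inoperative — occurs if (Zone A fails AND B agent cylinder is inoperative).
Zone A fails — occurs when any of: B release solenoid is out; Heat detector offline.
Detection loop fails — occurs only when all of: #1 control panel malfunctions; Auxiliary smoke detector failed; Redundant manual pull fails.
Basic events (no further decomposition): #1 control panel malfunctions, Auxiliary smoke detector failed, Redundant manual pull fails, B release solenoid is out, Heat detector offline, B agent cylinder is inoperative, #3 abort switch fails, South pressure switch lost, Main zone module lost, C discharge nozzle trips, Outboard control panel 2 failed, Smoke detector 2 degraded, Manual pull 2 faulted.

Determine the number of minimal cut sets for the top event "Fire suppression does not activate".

7

Detection loop fails [AND]: one cut set from each child combined → 1 × 1 × 1 = 1 cut set(s).
Zone A fails [OR]: union of children's cut sets → 2 cut set(s).
Zone B inoperative [AND]: one cut set from each child combined → 2 × 1 = 2 cut set(s).
Manual path lost [AND]: one cut set from each child combined → 1 × 1 × 1 × 1 = 1 cut set(s).
Release chain unavailable [OR]: union of children's cut sets → 3 cut set(s).
Fire suppression does not activate [OR]: union of children's cut sets → 7 cut set(s).
Minimal cut sets: {#1 control panel malfunctions, Auxiliary smoke detector failed, Redundant manual pull fails}; {B agent cylinder is inoperative, B release solenoid is out}; {B agent cylinder is inoperative, Heat detector offline}; {#3 abort switch fails}; {C discharge nozzle trips, Main zone module lost, Outboard control panel 2 failed, South pressure switch lost}; {Smoke detector 2 degraded}; {Manual pull 2 faulted}.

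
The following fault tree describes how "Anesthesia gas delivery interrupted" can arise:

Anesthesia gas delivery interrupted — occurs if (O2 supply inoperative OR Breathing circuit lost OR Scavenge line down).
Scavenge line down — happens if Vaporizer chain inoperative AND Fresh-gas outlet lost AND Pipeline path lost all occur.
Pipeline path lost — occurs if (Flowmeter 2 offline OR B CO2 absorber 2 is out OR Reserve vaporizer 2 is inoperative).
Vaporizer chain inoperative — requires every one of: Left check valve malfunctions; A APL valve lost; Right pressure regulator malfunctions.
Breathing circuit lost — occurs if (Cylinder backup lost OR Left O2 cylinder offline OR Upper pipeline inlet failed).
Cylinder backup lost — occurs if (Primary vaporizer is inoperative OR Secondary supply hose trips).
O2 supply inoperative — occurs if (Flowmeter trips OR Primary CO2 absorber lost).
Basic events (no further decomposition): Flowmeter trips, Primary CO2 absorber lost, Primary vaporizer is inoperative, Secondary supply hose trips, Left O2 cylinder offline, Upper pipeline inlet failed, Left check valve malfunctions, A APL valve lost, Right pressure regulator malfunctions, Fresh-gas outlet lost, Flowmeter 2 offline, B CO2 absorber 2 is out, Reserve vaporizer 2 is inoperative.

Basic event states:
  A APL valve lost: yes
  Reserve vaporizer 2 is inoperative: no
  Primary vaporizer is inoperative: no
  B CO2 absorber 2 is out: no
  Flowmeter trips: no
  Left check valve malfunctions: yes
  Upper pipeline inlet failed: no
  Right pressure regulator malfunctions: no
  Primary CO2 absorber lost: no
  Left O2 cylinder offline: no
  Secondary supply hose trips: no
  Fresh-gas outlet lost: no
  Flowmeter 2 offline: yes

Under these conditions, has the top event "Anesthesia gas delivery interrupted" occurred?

O2 supply inoperative [OR]: Flowmeter trips=not, Primary CO2 absorber lost=not → no input occurs → does not occur.
Cylinder backup lost [OR]: Primary vaporizer is inoperative=not, Secondary supply hose trips=not → no input occurs → does not occur.
Breathing circuit lost [OR]: Cylinder backup lost=not, Left O2 cylinder offline=not, Upper pipeline inlet failed=not → no input occurs → does not occur.
Vaporizer chain inoperative [AND]: Left check valve malfunctions=occurs, A APL valve lost=occurs, Right pressure regulator malfunctions=not → not all inputs occur → does not occur.
Pipeline path lost [OR]: Flowmeter 2 offline=occurs, B CO2 absorber 2 is out=not, Reserve vaporizer 2 is inoperative=not → at least one input occurs → occurs.
Scavenge line down [AND]: Vaporizer chain inoperative=not, Fresh-gas outlet lost=not, Pipeline path lost=occurs → not all inputs occur → does not occur.
Anesthesia gas delivery interrupted [OR]: O2 supply inoperative=not, Breathing circuit lost=not, Scavenge line down=not → no input occurs → does not occur.

No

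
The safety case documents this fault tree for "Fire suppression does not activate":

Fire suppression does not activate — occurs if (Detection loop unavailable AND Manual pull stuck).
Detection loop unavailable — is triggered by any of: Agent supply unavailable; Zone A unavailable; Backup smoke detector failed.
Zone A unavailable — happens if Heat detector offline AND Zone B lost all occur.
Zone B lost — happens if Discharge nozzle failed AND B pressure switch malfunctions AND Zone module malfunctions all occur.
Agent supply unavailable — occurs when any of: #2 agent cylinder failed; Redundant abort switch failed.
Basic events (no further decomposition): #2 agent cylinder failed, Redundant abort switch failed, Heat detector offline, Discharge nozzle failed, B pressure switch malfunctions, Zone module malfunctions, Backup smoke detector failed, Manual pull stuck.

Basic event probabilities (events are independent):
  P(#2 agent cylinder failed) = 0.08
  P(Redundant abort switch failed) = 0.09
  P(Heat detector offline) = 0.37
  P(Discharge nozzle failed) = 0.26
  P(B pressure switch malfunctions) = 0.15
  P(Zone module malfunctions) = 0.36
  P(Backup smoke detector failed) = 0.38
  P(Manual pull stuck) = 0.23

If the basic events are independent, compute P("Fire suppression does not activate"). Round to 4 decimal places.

P(Agent supply unavailable) [OR] = 1 − (1−0.08) × (1−0.09) = 0.162800
P(Zone B lost) [AND] = 0.26 × 0.15 × 0.36 = 0.014040
P(Zone A unavailable) [AND] = 0.37 × 0.014040 = 0.005195
P(Detection loop unavailable) [OR] = 1 − (1−0.162800) × (1−0.005195) × (1−0.38) = 0.483633
P(Fire suppression does not activate) [AND] = 0.483633 × 0.23 = 0.111236
Rounded to 4 decimal places: P(Fire suppression does not activate) ≈ 0.1112.

0.1112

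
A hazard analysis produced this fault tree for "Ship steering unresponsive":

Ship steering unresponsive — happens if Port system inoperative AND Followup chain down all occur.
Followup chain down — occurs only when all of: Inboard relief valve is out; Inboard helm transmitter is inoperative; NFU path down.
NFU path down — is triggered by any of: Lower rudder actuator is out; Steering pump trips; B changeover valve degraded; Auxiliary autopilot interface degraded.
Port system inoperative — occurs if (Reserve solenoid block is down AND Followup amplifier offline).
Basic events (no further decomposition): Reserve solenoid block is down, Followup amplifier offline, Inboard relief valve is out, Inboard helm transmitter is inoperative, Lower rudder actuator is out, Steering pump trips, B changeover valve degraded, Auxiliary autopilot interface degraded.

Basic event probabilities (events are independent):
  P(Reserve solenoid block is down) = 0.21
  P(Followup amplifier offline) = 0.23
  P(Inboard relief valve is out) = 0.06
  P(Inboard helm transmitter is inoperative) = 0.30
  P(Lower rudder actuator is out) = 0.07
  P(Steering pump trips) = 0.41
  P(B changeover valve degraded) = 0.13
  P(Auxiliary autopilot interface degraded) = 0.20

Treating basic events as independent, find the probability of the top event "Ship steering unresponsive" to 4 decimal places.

0.0005

P(Port system inoperative) [AND] = 0.21 × 0.23 = 0.048300
P(NFU path down) [OR] = 1 − (1−0.07) × (1−0.41) × (1−0.13) × (1−0.20) = 0.618105
P(Followup chain down) [AND] = 0.06 × 0.30 × 0.618105 = 0.011126
P(Ship steering unresponsive) [AND] = 0.048300 × 0.011126 = 0.000537
Rounded to 4 decimal places: P(Ship steering unresponsive) ≈ 0.0005.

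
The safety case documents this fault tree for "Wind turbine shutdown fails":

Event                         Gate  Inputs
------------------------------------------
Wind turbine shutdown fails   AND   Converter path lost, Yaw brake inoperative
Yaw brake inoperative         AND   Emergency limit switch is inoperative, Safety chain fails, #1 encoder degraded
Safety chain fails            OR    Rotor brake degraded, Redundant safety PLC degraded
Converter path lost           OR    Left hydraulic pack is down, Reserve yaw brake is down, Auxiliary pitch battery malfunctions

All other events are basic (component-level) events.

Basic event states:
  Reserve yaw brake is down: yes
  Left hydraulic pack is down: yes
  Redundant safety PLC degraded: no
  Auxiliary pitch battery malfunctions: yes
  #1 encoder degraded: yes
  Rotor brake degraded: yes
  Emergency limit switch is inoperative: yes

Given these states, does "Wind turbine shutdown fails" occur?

Converter path lost [OR]: Left hydraulic pack is down=occurs, Reserve yaw brake is down=occurs, Auxiliary pitch battery malfunctions=occurs → at least one input occurs → occurs.
Safety chain fails [OR]: Rotor brake degraded=occurs, Redundant safety PLC degraded=not → at least one input occurs → occurs.
Yaw brake inoperative [AND]: Emergency limit switch is inoperative=occurs, Safety chain fails=occurs, #1 encoder degraded=occurs → all inputs occur → occurs.
Wind turbine shutdown fails [AND]: Converter path lost=occurs, Yaw brake inoperative=occurs → all inputs occur → occurs.

Yes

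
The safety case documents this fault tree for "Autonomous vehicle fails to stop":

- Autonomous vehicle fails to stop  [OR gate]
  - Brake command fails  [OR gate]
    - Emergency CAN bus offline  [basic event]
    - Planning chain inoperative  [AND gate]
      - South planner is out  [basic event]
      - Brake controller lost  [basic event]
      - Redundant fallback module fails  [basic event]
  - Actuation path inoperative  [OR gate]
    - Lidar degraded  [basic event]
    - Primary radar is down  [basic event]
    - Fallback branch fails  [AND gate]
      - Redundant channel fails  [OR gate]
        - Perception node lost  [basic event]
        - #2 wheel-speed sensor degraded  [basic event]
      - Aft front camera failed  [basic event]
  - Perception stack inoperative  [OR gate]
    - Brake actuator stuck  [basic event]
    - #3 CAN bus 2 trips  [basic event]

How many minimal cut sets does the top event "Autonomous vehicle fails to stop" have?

Planning chain inoperative [AND]: one cut set from each child combined → 1 × 1 × 1 = 1 cut set(s).
Brake command fails [OR]: union of children's cut sets → 2 cut set(s).
Redundant channel fails [OR]: union of children's cut sets → 2 cut set(s).
Fallback branch fails [AND]: one cut set from each child combined → 2 × 1 = 2 cut set(s).
Actuation path inoperative [OR]: union of children's cut sets → 4 cut set(s).
Perception stack inoperative [OR]: union of children's cut sets → 2 cut set(s).
Autonomous vehicle fails to stop [OR]: union of children's cut sets → 8 cut set(s).
Minimal cut sets: {Emergency CAN bus offline}; {Brake controller lost, Redundant fallback module fails, South planner is out}; {Lidar degraded}; {Primary radar is down}; {Aft front camera failed, Perception node lost}; {#2 wheel-speed sensor degraded, Aft front camera failed}; {Brake actuator stuck}; {#3 CAN bus 2 trips}.

8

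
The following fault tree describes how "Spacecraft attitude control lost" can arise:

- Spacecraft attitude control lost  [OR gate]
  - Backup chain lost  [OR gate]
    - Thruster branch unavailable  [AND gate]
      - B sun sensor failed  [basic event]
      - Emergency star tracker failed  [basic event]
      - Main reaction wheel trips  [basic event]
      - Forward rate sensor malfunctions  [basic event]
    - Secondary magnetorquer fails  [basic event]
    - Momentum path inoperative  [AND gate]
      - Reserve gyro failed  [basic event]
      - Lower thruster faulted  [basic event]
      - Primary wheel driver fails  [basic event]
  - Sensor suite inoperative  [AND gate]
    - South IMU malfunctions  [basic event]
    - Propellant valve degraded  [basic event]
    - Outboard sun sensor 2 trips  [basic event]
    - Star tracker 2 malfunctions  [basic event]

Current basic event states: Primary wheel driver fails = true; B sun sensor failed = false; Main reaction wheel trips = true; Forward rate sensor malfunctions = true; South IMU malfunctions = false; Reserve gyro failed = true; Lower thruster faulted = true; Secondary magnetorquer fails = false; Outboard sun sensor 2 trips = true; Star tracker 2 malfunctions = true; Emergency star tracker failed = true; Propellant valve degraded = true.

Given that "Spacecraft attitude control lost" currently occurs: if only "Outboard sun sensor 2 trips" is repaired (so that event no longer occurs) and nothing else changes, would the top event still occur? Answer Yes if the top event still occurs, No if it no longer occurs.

Yes

Counterfactual: set "Outboard sun sensor 2 trips" to not occurred.
Thruster branch unavailable [AND]: B sun sensor failed=not, Emergency star tracker failed=occurs, Main reaction wheel trips=occurs, Forward rate sensor malfunctions=occurs → not all inputs occur → does not occur.
Momentum path inoperative [AND]: Reserve gyro failed=occurs, Lower thruster faulted=occurs, Primary wheel driver fails=occurs → all inputs occur → occurs.
Backup chain lost [OR]: Thruster branch unavailable=not, Secondary magnetorquer fails=not, Momentum path inoperative=occurs → at least one input occurs → occurs.
Sensor suite inoperative [AND]: South IMU malfunctions=not, Propellant valve degraded=occurs, Outboard sun sensor 2 trips=not, Star tracker 2 malfunctions=occurs → not all inputs occur → does not occur.
Spacecraft attitude control lost [OR]: Backup chain lost=occurs, Sensor suite inoperative=not → at least one input occurs → occurs.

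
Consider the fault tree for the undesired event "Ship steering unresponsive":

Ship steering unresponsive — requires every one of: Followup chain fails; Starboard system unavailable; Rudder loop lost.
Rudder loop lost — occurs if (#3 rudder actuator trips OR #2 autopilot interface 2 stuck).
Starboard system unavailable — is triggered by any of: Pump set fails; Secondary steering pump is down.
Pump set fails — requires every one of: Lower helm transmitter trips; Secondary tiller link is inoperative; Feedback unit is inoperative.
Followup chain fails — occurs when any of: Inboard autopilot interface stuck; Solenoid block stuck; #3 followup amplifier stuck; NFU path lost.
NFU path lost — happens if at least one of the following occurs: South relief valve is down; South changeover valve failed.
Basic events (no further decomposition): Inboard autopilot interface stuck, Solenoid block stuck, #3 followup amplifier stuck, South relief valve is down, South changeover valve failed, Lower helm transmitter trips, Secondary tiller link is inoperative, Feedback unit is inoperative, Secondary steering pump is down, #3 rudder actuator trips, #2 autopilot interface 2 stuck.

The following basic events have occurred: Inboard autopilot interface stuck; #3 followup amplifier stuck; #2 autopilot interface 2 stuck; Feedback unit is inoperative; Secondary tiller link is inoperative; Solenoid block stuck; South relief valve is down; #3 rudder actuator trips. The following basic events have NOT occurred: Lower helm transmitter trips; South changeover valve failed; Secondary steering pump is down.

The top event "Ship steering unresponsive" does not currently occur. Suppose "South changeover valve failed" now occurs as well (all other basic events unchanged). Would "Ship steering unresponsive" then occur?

Counterfactual: set "South changeover valve failed" to occurred.
NFU path lost [OR]: South relief valve is down=occurs, South changeover valve failed=occurs → at least one input occurs → occurs.
Followup chain fails [OR]: Inboard autopilot interface stuck=occurs, Solenoid block stuck=occurs, #3 followup amplifier stuck=occurs, NFU path lost=occurs → at least one input occurs → occurs.
Pump set fails [AND]: Lower helm transmitter trips=not, Secondary tiller link is inoperative=occurs, Feedback unit is inoperative=occurs → not all inputs occur → does not occur.
Starboard system unavailable [OR]: Pump set fails=not, Secondary steering pump is down=not → no input occurs → does not occur.
Rudder loop lost [OR]: #3 rudder actuator trips=occurs, #2 autopilot interface 2 stuck=occurs → at least one input occurs → occurs.
Ship steering unresponsive [AND]: Followup chain fails=occurs, Starboard system unavailable=not, Rudder loop lost=occurs → not all inputs occur → does not occur.

No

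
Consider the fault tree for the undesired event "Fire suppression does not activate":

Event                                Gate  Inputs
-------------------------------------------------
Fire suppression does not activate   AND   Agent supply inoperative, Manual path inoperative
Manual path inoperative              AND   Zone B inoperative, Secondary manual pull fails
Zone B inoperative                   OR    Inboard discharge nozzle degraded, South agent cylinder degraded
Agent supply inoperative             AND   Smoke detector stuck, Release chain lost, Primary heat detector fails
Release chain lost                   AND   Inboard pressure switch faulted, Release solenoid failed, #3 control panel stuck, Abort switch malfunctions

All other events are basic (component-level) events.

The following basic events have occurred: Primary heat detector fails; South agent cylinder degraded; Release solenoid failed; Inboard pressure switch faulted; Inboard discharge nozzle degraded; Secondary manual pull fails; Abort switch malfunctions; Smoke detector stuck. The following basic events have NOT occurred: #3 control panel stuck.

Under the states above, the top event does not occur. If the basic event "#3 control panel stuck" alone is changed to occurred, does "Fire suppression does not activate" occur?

Counterfactual: set "#3 control panel stuck" to occurred.
Release chain lost [AND]: Inboard pressure switch faulted=occurs, Release solenoid failed=occurs, #3 control panel stuck=occurs, Abort switch malfunctions=occurs → all inputs occur → occurs.
Agent supply inoperative [AND]: Smoke detector stuck=occurs, Release chain lost=occurs, Primary heat detector fails=occurs → all inputs occur → occurs.
Zone B inoperative [OR]: Inboard discharge nozzle degraded=occurs, South agent cylinder degraded=occurs → at least one input occurs → occurs.
Manual path inoperative [AND]: Zone B inoperative=occurs, Secondary manual pull fails=occurs → all inputs occur → occurs.
Fire suppression does not activate [AND]: Agent supply inoperative=occurs, Manual path inoperative=occurs → all inputs occur → occurs.

Yes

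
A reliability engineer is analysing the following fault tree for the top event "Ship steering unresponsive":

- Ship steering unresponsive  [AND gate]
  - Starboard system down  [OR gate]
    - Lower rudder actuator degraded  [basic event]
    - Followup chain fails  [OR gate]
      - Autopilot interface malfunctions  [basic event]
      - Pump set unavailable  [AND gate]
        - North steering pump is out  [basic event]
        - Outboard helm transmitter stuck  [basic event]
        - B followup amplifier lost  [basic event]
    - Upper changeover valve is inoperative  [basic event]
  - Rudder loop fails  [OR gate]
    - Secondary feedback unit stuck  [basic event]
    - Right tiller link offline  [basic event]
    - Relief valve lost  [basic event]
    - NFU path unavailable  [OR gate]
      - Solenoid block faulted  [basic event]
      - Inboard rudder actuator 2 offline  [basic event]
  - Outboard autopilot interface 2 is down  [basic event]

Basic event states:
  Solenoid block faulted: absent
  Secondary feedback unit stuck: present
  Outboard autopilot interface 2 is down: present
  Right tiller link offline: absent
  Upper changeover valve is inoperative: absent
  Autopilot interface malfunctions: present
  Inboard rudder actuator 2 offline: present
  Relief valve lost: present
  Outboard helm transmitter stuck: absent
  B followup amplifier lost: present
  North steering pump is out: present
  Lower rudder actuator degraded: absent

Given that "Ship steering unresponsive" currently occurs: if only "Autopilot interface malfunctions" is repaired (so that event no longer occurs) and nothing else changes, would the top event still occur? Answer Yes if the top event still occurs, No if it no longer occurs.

Counterfactual: set "Autopilot interface malfunctions" to not occurred.
Pump set unavailable [AND]: North steering pump is out=occurs, Outboard helm transmitter stuck=not, B followup amplifier lost=occurs → not all inputs occur → does not occur.
Followup chain fails [OR]: Autopilot interface malfunctions=not, Pump set unavailable=not → no input occurs → does not occur.
Starboard system down [OR]: Lower rudder actuator degraded=not, Followup chain fails=not, Upper changeover valve is inoperative=not → no input occurs → does not occur.
NFU path unavailable [OR]: Solenoid block faulted=not, Inboard rudder actuator 2 offline=occurs → at least one input occurs → occurs.
Rudder loop fails [OR]: Secondary feedback unit stuck=occurs, Right tiller link offline=not, Relief valve lost=occurs, NFU path unavailable=occurs → at least one input occurs → occurs.
Ship steering unresponsive [AND]: Starboard system down=not, Rudder loop fails=occurs, Outboard autopilot interface 2 is down=occurs → not all inputs occur → does not occur.

No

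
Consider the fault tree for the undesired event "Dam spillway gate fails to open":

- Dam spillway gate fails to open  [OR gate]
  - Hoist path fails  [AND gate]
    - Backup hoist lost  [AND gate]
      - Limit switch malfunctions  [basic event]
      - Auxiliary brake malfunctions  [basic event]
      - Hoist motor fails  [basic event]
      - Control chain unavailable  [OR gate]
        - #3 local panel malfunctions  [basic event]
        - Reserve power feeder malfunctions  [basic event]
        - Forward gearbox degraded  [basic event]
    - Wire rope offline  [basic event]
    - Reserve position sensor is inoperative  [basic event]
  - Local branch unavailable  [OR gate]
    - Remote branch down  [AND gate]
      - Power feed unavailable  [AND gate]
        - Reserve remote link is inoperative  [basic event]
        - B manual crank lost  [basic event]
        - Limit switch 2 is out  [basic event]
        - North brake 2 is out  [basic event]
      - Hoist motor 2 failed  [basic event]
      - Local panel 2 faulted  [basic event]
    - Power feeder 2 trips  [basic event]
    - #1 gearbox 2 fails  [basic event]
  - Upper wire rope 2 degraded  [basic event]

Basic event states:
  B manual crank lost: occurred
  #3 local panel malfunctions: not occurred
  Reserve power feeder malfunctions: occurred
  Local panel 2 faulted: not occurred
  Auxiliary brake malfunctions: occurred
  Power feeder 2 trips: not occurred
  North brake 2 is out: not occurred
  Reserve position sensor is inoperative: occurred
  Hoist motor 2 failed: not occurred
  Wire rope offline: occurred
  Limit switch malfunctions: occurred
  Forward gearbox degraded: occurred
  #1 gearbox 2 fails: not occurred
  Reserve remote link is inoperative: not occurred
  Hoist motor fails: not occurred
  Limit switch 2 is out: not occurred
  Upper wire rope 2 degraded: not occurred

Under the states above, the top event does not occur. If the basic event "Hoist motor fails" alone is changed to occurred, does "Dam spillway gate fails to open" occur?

Counterfactual: set "Hoist motor fails" to occurred.
Control chain unavailable [OR]: #3 local panel malfunctions=not, Reserve power feeder malfunctions=occurs, Forward gearbox degraded=occurs → at least one input occurs → occurs.
Backup hoist lost [AND]: Limit switch malfunctions=occurs, Auxiliary brake malfunctions=occurs, Hoist motor fails=occurs, Control chain unavailable=occurs → all inputs occur → occurs.
Hoist path fails [AND]: Backup hoist lost=occurs, Wire rope offline=occurs, Reserve position sensor is inoperative=occurs → all inputs occur → occurs.
Power feed unavailable [AND]: Reserve remote link is inoperative=not, B manual crank lost=occurs, Limit switch 2 is out=not, North brake 2 is out=not → not all inputs occur → does not occur.
Remote branch down [AND]: Power feed unavailable=not, Hoist motor 2 failed=not, Local panel 2 faulted=not → not all inputs occur → does not occur.
Local branch unavailable [OR]: Remote branch down=not, Power feeder 2 trips=not, #1 gearbox 2 fails=not → no input occurs → does not occur.
Dam spillway gate fails to open [OR]: Hoist path fails=occurs, Local branch unavailable=not, Upper wire rope 2 degraded=not → at least one input occurs → occurs.

Yes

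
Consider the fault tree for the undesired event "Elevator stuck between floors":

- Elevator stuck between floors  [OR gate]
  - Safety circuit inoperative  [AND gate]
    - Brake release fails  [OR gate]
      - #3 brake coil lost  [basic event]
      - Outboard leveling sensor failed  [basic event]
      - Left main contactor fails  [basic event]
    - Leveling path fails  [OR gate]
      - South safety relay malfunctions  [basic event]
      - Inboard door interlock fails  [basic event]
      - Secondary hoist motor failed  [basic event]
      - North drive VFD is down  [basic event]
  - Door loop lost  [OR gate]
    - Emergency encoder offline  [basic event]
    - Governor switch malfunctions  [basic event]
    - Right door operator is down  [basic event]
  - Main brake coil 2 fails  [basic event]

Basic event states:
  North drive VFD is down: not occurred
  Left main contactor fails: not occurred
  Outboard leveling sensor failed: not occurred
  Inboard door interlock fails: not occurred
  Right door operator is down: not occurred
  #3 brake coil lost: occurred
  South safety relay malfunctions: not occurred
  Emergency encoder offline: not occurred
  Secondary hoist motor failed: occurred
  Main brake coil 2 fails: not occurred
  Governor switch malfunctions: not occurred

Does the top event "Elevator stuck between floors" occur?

Yes

Brake release fails [OR]: #3 brake coil lost=occurs, Outboard leveling sensor failed=not, Left main contactor fails=not → at least one input occurs → occurs.
Leveling path fails [OR]: South safety relay malfunctions=not, Inboard door interlock fails=not, Secondary hoist motor failed=occurs, North drive VFD is down=not → at least one input occurs → occurs.
Safety circuit inoperative [AND]: Brake release fails=occurs, Leveling path fails=occurs → all inputs occur → occurs.
Door loop lost [OR]: Emergency encoder offline=not, Governor switch malfunctions=not, Right door operator is down=not → no input occurs → does not occur.
Elevator stuck between floors [OR]: Safety circuit inoperative=occurs, Door loop lost=not, Main brake coil 2 fails=not → at least one input occurs → occurs.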